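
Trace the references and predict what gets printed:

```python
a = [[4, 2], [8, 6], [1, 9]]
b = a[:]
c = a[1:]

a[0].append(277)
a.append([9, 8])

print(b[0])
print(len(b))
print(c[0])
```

Key concept: slice with nested mutation.
Step by step:
`a = [[4, 2], [8, 6], [1, 9]]` → a = [[4, 2], [8, 6], [1, 9]]
`b = a[:]` → b = [[4, 2], [8, 6], [1, 9]]
`c = a[1:]` → c = [[8, 6], [1, 9]]
`a[0].append(277)` → a = [[4, 2, 277], [8, 6], [1, 9]]; b = [[4, 2, 277], [8, 6], [1, 9]]
`a.append([9, 8])` → a = [[4, 2, 277], [8, 6], [1, 9], [9, 8]]
`print(b[0])` → prints [4, 2, 277]
`print(len(b))` → prints 3
`print(c[0])` → prints [8, 6]

Answer:
[4, 2, 277]
3
[8, 6]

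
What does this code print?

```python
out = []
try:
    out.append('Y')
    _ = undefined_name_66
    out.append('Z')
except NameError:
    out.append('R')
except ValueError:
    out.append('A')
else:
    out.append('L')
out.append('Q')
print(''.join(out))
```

Execution trace: 'Y' (try body) → 'R' (except NameError) → 'Q' (after the try/except). Output: YRQ

Answer: YRQ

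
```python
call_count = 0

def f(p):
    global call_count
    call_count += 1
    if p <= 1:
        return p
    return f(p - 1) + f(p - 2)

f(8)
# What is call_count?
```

Calls(p) = 1 + Calls(p-1) + Calls(p-2); Calls(0)=Calls(1)=1. For p=8 this gives 67.

Answer: 67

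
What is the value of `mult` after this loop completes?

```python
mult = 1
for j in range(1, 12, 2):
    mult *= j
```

Product of 1, 3, 5, ... up to 11
`mult` takes the values: 1 → 3 → 15 → 105 → 945 → 10395

Answer: 10395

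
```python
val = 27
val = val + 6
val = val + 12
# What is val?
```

Trace:
`val = 27` → val = 27
`val = val + 6` → val = 33
`val = val + 12` → val = 45
So val = 45

Answer: 45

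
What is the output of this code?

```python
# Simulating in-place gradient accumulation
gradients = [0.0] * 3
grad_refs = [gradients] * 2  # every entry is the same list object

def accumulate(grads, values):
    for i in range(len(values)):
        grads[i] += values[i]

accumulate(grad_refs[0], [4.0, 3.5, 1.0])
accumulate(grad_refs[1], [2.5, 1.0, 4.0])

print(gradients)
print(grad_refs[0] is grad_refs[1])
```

Key concept: gradient accumulation aliasing.
Step by step:
`gradients = [0.0] * 3` → gradients = [0.0, 0.0, 0.0]
`grad_refs = [gradients] * 2` → grad_refs = [[0.0, 0.0, 0.0], [0.0, 0.0, 0.0]]
`accumulate(grad_refs[0], [4.0, 3.5, 1.0])` → gradients = [4.0, 3.5, 1.0]; grad_refs = [[4.0, 3.5, 1.0], [4.0, 3.5, 1.0]]
`accumulate(grad_refs[1], [2.5, 1.0, 4.0])` → gradients = [6.5, 4.5, 5.0]; grad_refs = [[6.5, 4.5, 5.0], [6.5, 4.5, 5.0]]
`print(gradients)` → prints [6.5, 4.5, 5.0]
`print(grad_refs[0] is grad_refs[1])` → prints True

Answer:
[6.5, 4.5, 5.0]
True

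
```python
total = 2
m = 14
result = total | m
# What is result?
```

Trace:
`total = 2` → total = 2
`m = 14` → m = 14
`result = total | m` → result = 14
So result = 14

Answer: 14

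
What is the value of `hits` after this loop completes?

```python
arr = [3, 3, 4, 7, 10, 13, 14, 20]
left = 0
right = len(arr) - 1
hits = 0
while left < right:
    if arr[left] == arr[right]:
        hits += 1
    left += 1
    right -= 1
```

Count matching pairs from ends
`hits` takes the values: 0

Answer: 0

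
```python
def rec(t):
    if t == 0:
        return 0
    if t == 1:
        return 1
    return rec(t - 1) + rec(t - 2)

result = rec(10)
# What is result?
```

Build up from base cases: rec(0)=0, rec(1)=1, rec(2)=1, rec(3)=2, rec(4)=3, rec(5)=5, rec(6)=8, ..., rec(10)=55

Answer: 55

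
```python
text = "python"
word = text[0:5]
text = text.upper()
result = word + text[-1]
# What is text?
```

Trace:
`text = "python"` → text = 'python'
`word = text[0:5]` → word = 'pytho'
`text = text.upper()` → text = 'PYTHON'
`result = word + text[-1]` → result = 'pythoN'
So text = 'PYTHON'

Answer: 'PYTHON'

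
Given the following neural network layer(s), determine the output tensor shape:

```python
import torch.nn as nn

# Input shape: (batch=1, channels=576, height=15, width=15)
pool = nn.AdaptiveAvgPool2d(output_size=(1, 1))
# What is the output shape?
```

Input: (1, 576, 15, 15) -> Output: (1, 576, 1, 1)

Answer: (1, 576, 1, 1)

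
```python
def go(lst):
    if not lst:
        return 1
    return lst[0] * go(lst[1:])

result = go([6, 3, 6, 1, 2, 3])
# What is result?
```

Product over [6, 3, 6, 1, 2, 3] = 6 * 3 * 6 * 1 * 2 * 3 = 648

Answer: 648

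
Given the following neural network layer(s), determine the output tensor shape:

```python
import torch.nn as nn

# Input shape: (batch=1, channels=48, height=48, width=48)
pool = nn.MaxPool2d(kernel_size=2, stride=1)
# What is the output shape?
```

Input: (1, 48, 48, 48) -> Output: (1, 48, 47, 47)

Answer: (1, 48, 47, 47)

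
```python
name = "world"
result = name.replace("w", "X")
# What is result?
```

Trace:
`name = "world"` → name = 'world'
`result = name.replace("w", "X")` → result = 'Xorld'
So result = 'Xorld'

Answer: 'Xorld'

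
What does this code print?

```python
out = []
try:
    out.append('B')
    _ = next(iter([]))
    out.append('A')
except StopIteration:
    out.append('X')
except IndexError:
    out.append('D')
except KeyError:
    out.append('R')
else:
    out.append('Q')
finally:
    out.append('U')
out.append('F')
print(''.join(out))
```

Execution trace: 'B' (try body) → 'X' (except StopIteration) → 'U' (finally) → 'F' (after the try/except). Output: BXUF

Answer: BXUF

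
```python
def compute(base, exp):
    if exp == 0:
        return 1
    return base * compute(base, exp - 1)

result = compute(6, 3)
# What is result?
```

compute(6, 3) = 6 * 6 * 6 = 216

Answer: 216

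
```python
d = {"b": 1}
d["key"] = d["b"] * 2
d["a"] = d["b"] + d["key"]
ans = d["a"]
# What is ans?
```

Trace:
`d = {"b": 1}` → d = {'b': 1}
`d["key"] = d["b"] * 2` → d = {'b': 1, 'key': 2}
`d["a"] = d["b"] + d["key"]` → d = {'b': 1, 'key': 2, 'a': 3}
`ans = d["a"]` → ans = 3
So ans = 3

Answer: 3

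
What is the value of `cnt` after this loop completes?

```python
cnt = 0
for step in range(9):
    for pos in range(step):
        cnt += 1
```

Triangle number: 0+1+2+...+8
`cnt` takes the values: 0 → 1 → 2 → 3 → 4 → 5 → 6 → 7 → 8 → 9 → 10 → 11 → 12 → 13 → 14 → 15 → 16 → 17 → 18 → 19 → 20 → 21 → 22 → 23 → 24 → 25 → 26 → 27 → 28 → 29 → 30 → 31 → 32 → 33 → 34 → 35 → 36

Answer: 36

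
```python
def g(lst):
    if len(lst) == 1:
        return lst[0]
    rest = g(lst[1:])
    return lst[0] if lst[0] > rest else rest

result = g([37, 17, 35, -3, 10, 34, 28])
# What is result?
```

Recursive max over [37, 17, 35, -3, 10, 34, 28] = 37

Answer: 37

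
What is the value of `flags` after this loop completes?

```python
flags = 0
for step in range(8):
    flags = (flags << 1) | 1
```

Build 8 consecutive 1-bits: 0b11111111
`flags` takes the values: 0 → 1 → 3 → 7 → 15 → 31 → 63 → 127 → 255

Answer: 255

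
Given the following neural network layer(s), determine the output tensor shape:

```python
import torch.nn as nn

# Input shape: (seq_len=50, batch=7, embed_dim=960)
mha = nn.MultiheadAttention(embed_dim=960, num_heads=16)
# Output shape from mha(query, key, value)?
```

Input: (50, 7, 960) -> Output: (50, 7, 960)

Answer: (50, 7, 960)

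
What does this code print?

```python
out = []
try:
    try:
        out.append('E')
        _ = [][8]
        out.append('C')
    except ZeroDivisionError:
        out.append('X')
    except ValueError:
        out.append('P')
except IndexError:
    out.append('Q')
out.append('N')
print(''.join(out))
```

Execution trace: 'E' (inner try body) → 'Q' (outer except IndexError) → 'N' (after the try/except). Output: EQN

Answer: EQN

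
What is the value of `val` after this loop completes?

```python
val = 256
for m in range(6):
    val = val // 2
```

Halve 6 times: 256 // 2^6 = 4
`val` takes the values: 256 → 128 → 64 → 32 → 16 → 8 → 4

Answer: 4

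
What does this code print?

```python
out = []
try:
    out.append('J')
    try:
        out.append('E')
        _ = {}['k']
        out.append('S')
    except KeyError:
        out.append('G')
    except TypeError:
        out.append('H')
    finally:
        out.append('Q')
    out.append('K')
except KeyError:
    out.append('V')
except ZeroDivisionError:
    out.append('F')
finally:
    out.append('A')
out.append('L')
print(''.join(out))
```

Execution trace: 'J' (try body) → 'E' (inner try body) → 'G' (inner except KeyError) → 'Q' (inner finally) → 'K' (try body, no exception) → 'A' (finally) → 'L' (after the try/except). Output: JEGQKAL

Answer: JEGQKAL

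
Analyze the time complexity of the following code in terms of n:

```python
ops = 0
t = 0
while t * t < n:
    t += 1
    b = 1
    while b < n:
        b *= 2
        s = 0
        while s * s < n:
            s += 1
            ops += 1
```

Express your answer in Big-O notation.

Each loop level contributes: √n × log n × √n. Multiplying the contributions gives O(n log n).

Answer: O(n log n)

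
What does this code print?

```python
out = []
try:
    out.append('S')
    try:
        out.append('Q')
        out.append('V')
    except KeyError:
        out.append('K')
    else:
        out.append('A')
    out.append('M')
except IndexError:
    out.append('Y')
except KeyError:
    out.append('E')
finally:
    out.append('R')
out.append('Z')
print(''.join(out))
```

Execution trace: 'S' (try body) → 'Q' (inner try body) → 'V' (inner try body, no exception) → 'A' (inner else) → 'M' (try body, no exception) → 'R' (finally) → 'Z' (after the try/except). Output: SQVAMRZ

Answer: SQVAMRZ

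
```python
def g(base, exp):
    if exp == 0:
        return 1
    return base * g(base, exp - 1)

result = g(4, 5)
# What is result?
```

g(4, 5) = 4 * 4 * 4 * 4 * 4 = 1024

Answer: 1024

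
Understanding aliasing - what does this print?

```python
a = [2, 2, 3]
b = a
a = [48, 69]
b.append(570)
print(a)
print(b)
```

Key concept: rebinding vs mutation: a is rebound to a new list, b still points at the original.
Step by step:
`a = [2, 2, 3]` → a = [2, 2, 3]
`b = a` → b = [2, 2, 3] (same object as a)
`a = [48, 69]` → a = [48, 69]
`b.append(570)` → b = [2, 2, 3, 570]
`print(a)` → prints [48, 69]
`print(b)` → prints [2, 2, 3, 570]

Answer:
[48, 69]
[2, 2, 3, 570]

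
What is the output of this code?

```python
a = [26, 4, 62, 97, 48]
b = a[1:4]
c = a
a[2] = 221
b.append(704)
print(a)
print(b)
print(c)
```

Key concept: slice vs alias.
Step by step:
`a = [26, 4, 62, 97, 48]` → a = [26, 4, 62, 97, 48]
`b = a[1:4]` → b = [4, 62, 97]
`c = a` → c = [26, 4, 62, 97, 48] (same object as a)
`a[2] = 221` → a = [26, 4, 221, 97, 48] (same object as c); c = [26, 4, 221, 97, 48] (same object as a)
`b.append(704)` → b = [4, 62, 97, 704]
`print(a)` → prints [26, 4, 221, 97, 48]
`print(b)` → prints [4, 62, 97, 704]
`print(c)` → prints [26, 4, 221, 97, 48]

Answer:
[26, 4, 221, 97, 48]
[4, 62, 97, 704]
[26, 4, 221, 97, 48]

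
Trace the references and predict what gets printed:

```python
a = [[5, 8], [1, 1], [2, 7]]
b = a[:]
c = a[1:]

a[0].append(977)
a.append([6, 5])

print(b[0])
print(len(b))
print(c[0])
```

Key concept: slice with nested mutation.
Step by step:
`a = [[5, 8], [1, 1], [2, 7]]` → a = [[5, 8], [1, 1], [2, 7]]
`b = a[:]` → b = [[5, 8], [1, 1], [2, 7]]
`c = a[1:]` → c = [[1, 1], [2, 7]]
`a[0].append(977)` → a = [[5, 8, 977], [1, 1], [2, 7]]; b = [[5, 8, 977], [1, 1], [2, 7]]
`a.append([6, 5])` → a = [[5, 8, 977], [1, 1], [2, 7], [6, 5]]
`print(b[0])` → prints [5, 8, 977]
`print(len(b))` → prints 3
`print(c[0])` → prints [1, 1]

Answer:
[5, 8, 977]
3
[1, 1]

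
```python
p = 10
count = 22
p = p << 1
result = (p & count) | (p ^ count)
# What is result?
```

Trace:
`p = 10` → p = 10
`count = 22` → count = 22
`p = p << 1` → p = 20
`result = (p & count) | (p ^ count)` → result = 22
So result = 22

Answer: 22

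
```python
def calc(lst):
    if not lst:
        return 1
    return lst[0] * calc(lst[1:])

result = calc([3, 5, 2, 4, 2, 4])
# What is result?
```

Product over [3, 5, 2, 4, 2, 4] = 3 * 5 * 2 * 4 * 2 * 4 = 960

Answer: 960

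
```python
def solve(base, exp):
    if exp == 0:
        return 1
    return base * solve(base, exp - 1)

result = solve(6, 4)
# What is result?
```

solve(6, 4) = 6 * 6 * 6 * 6 = 1296

Answer: 1296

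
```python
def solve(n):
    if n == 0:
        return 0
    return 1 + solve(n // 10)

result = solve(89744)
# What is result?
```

Count of digits of 89744: 5

Answer: 5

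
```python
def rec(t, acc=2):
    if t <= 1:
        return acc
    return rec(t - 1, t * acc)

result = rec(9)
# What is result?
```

Accumulator trace (n, acc): (9, 2) -> (8, 18) -> (7, 144) -> (6, 1008) -> (5, 6048) -> (4, 30240) -> (3, 120960) -> (2, 362880) -> (1, 725760) -> return 725760

Answer: 725760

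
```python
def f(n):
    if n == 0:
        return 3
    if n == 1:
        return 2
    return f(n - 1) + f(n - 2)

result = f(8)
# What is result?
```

Build up from base cases: f(0)=3, f(1)=2, f(2)=5, f(3)=7, f(4)=12, f(5)=19, f(6)=31, ..., f(8)=81

Answer: 81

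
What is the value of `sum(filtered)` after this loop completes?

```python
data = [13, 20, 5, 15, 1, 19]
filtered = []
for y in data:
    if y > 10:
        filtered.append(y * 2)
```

Sum of doubled values > 10
`filtered` takes the values: [] → [26] → [26, 40] → [26, 40, 30] → [26, 40, 30, 38]
So `sum(filtered)` = 134

Answer: 134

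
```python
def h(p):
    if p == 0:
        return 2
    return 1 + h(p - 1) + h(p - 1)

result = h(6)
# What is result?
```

h(p) = 1 + 2·h(p-1), h(0)=2. Closed form: (2+1)·2^6 - 1 = 191.

Answer: 191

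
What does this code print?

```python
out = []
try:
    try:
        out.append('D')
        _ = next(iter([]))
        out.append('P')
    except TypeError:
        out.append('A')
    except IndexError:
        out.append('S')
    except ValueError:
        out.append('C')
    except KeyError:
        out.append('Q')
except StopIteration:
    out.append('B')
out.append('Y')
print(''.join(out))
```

Execution trace: 'D' (try body) → 'B' (outer except StopIteration) → 'Y' (after the try/except). Output: DBY

Answer: DBY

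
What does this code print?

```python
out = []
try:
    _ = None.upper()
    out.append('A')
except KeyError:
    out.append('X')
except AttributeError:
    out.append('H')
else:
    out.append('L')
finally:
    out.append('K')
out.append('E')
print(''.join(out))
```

Execution trace: 'H' (except AttributeError) → 'K' (finally) → 'E' (after the try/except). Output: HKE

Answer: HKE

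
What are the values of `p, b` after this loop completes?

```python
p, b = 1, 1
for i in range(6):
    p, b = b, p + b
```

Fibonacci: after 6 iterations
`p, b` takes the values: (1, 1) → (1, 2) → (2, 3) → (3, 5) → (5, 8) → (8, 13) → (13, 21)

Answer: 13, 21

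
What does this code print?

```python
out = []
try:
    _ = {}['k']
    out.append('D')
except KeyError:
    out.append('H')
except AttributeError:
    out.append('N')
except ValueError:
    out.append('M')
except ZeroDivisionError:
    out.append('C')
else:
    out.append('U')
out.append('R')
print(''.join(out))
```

Execution trace: 'H' (except KeyError) → 'R' (after the try/except). Output: HR

Answer: HR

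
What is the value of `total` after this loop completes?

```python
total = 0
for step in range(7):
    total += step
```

Sum of 0 to 6 = 21
`total` takes the values: 0 → 1 → 3 → 6 → 10 → 15 → 21

Answer: 21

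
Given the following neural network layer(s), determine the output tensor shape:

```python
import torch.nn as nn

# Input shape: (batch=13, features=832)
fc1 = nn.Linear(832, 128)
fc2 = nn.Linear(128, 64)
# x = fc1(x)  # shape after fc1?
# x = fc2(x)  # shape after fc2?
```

Input: (13, 832) -> after fc1: (13, 128) -> Output: (13, 64)

Answer: (13, 64)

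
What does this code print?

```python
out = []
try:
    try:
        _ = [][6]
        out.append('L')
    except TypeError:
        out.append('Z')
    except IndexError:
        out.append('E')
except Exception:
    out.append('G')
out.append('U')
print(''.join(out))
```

Execution trace: 'E' (inner except IndexError) → 'U' (after the try/except). Output: EU

Answer: EU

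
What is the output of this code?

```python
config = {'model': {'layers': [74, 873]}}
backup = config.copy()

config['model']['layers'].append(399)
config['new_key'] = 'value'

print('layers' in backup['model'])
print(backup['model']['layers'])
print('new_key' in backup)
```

Key concept: shallow copy gotcha with nested dict.
Step by step:
`config = {'model': {'layers': [74, 873]}}` → config = {'model': {'layers': [74, 873]}}
`backup = config.copy()` → backup = {'model': {'layers': [74, 873]}}
`config['model']['layers'].append(399)` → config = {'model': {'layers': [74, 873, 399]}}; backup = {'model': {'layers': [74, 873, 399]}}
`config['new_key'] = 'value'` → config = {'model': {'layers': [74, 873, 399]}, 'new_key': 'value'}
`print('layers' in backup['model'])` → prints True
`print(backup['model']['layers'])` → prints [74, 873, 399]
`print('new_key' in backup)` → prints False

Answer:
True
[74, 873, 399]
False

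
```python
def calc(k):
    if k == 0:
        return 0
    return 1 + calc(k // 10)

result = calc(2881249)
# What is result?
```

Count of digits of 2881249: 7

Answer: 7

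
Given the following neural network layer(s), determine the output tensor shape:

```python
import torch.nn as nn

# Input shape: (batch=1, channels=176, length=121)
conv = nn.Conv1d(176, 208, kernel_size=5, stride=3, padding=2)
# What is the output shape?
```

Input: (1, 176, 121) -> Output: (1, 208, 41)

Answer: (1, 208, 41)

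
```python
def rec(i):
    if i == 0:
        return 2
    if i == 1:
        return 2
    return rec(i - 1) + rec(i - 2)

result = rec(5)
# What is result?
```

Build up from base cases: rec(0)=2, rec(1)=2, rec(2)=4, rec(3)=6, rec(4)=10, rec(5)=16

Answer: 16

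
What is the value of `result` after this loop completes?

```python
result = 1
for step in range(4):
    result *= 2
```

2^4 = 16
`result` takes the values: 1 → 2 → 4 → 8 → 16

Answer: 16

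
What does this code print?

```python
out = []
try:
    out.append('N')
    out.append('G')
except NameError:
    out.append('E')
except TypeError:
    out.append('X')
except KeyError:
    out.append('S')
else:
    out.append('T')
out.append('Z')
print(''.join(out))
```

Execution trace: 'N' (try body) → 'G' (try body, no exception) → 'T' (else) → 'Z' (after the try/except). Output: NGTZ

Answer: NGTZ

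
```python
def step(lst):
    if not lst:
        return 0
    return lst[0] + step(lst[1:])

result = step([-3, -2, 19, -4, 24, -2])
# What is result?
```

(-3) + (-2) + 19 + (-4) + 24 + (-2) + 0 = 32

Answer: 32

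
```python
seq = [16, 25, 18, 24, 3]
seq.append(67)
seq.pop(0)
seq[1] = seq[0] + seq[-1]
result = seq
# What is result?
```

Trace:
`seq = [16, 25, 18, 24, 3]` → seq = [16, 25, 18, 24, 3]
`seq.append(67)` → seq = [16, 25, 18, 24, 3, 67]
`seq.pop(0)` → seq = [25, 18, 24, 3, 67]
`seq[1] = seq[0] + seq[-1]` → seq = [25, 92, 24, 3, 67]
`result = seq` → result = [25, 92, 24, 3, 67]
So result = [25, 92, 24, 3, 67]

Answer: [25, 92, 24, 3, 67]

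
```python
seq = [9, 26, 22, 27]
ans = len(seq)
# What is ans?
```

Trace:
`seq = [9, 26, 22, 27]` → seq = [9, 26, 22, 27]
`ans = len(seq)` → ans = 4
So ans = 4

Answer: 4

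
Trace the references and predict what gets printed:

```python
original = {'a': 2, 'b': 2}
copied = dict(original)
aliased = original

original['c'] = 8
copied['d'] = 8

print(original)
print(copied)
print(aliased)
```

Key concept: dict() creates copy, assignment creates alias.
Step by step:
`original = {'a': 2, 'b': 2}` → original = {'a': 2, 'b': 2}
`copied = dict(original)` → copied = {'a': 2, 'b': 2}
`aliased = original` → aliased = {'a': 2, 'b': 2} (same object as original)
`original['c'] = 8` → original = {'a': 2, 'b': 2, 'c': 8} (same object as aliased); aliased = {'a': 2, 'b': 2, 'c': 8} (same object as original)
`copied['d'] = 8` → copied = {'a': 2, 'b': 2, 'd': 8}
`print(original)` → prints {'a': 2, 'b': 2, 'c': 8}
`print(copied)` → prints {'a': 2, 'b': 2, 'd': 8}
`print(aliased)` → prints {'a': 2, 'b': 2, 'c': 8}

Answer:
{'a': 2, 'b': 2, 'c': 8}
{'a': 2, 'b': 2, 'd': 8}
{'a': 2, 'b': 2, 'c': 8}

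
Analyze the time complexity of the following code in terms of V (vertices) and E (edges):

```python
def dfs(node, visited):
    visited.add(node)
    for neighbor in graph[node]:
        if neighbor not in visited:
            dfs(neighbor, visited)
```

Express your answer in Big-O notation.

This is Depth-first search (recursive). Time complexity: O(V + E).

Answer: O(V + E)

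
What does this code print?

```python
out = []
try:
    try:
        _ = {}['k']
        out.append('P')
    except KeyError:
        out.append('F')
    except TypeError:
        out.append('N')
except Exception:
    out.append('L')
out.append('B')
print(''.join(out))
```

Execution trace: 'F' (inner except KeyError) → 'B' (after the try/except). Output: FB

Answer: FB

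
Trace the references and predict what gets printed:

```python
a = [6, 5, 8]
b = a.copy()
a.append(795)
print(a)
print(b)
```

Key concept: list.copy() creates independent copy.
Step by step:
`a = [6, 5, 8]` → a = [6, 5, 8]
`b = a.copy()` → b = [6, 5, 8]
`a.append(795)` → a = [6, 5, 8, 795]
`print(a)` → prints [6, 5, 8, 795]
`print(b)` → prints [6, 5, 8]

Answer:
[6, 5, 8, 795]
[6, 5, 8]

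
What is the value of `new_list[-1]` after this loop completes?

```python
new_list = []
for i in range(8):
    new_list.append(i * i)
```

Last element of squares 0 to 7
`new_list` takes the values: [] → [0] → [0, 1] → [0, 1, 4] → [0, 1, 4, 9] → [0, 1, 4, 9, 16] → [0, 1, 4, 9, 16, 25] → [0, 1, 4, 9, 16, 25, 36] → [0, 1, 4, 9, 16, 25, 36, 49]
So `new_list[-1]` = 49

Answer: 49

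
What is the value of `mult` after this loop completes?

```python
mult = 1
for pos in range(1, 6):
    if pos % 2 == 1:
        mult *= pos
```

Product of odd numbers 1 to 5
`mult` takes the values: 1 → 3 → 15

Answer: 15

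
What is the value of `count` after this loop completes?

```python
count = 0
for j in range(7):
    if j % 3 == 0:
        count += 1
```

Count numbers divisible by 3 in range(7)
`count` takes the values: 0 → 1 → 2 → 3

Answer: 3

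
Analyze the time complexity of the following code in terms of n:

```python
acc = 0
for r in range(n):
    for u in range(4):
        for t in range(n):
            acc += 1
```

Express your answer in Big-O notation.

Each loop level contributes: n × 1 × n. Multiplying the contributions gives O(n^2).

Answer: O(n^2)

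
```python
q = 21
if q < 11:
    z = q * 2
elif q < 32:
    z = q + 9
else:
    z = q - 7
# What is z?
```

Trace:
`q = 21` → q = 21
`if q < 11: ...` → q < 11 is False, q < 32 is True → z = 30
So z = 30

Answer: 30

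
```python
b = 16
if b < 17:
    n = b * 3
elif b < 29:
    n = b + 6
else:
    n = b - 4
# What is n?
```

Trace:
`b = 16` → b = 16
`if b < 17: ...` → b < 17 is True → n = 48
So n = 48

Answer: 48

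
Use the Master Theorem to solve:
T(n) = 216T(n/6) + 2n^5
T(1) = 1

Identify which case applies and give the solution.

a=216, b=6, f(n)=2n^5. log_6(216) = 3. Since c=5 > 3 and the regularity condition holds (216(n/6)^5 = (216/6^5)n^5 with 216/6^5 < 1), Case 3 applies: T(n) = Θ(f(n)) = O(n^5).

Answer: O(n^5) - Case 3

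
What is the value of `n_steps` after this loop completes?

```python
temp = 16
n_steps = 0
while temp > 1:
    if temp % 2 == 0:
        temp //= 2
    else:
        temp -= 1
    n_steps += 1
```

Steps to reduce 16 to 1
`n_steps` takes the values: 0 → 1 → 2 → 3 → 4

Answer: 4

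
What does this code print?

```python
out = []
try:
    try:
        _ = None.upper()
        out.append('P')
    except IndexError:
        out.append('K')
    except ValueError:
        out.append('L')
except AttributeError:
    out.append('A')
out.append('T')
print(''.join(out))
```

Execution trace: 'A' (outer except AttributeError) → 'T' (after the try/except). Output: AT

Answer: AT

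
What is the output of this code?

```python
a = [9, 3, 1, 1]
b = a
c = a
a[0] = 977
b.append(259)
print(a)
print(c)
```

Key concept: multiple aliases.
Step by step:
`a = [9, 3, 1, 1]` → a = [9, 3, 1, 1]
`b = a` → b = [9, 3, 1, 1] (same object as a)
`c = a` → c = [9, 3, 1, 1] (same object as a, b)
`a[0] = 977` → a = [977, 3, 1, 1] (same object as b, c); b = [977, 3, 1, 1] (same object as a, c); c = [977, 3, 1, 1] (same object as a, b)
`b.append(259)` → a = [977, 3, 1, 1, 259] (same object as b, c); b = [977, 3, 1, 1, 259] (same object as a, c); c = [977, 3, 1, 1, 259] (same object as a, b)
`print(a)` → prints [977, 3, 1, 1, 259]
`print(c)` → prints [977, 3, 1, 1, 259]

Answer:
[977, 3, 1, 1, 259]
[977, 3, 1, 1, 259]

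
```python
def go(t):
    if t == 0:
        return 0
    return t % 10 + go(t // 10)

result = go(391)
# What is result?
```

Sum of digits of 391: 1 + 9 + 3 = 13

Answer: 13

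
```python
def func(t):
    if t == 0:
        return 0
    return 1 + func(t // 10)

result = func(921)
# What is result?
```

Count of digits of 921: 3

Answer: 3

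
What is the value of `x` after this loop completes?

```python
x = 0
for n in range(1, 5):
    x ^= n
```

XOR of 1 to 4
`x` takes the values: 0 → 1 → 3 → 0 → 4

Answer: 4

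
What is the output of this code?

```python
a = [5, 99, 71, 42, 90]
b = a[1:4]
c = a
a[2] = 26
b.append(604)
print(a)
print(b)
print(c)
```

Key concept: slice vs alias.
Step by step:
`a = [5, 99, 71, 42, 90]` → a = [5, 99, 71, 42, 90]
`b = a[1:4]` → b = [99, 71, 42]
`c = a` → c = [5, 99, 71, 42, 90] (same object as a)
`a[2] = 26` → a = [5, 99, 26, 42, 90] (same object as c); c = [5, 99, 26, 42, 90] (same object as a)
`b.append(604)` → b = [99, 71, 42, 604]
`print(a)` → prints [5, 99, 26, 42, 90]
`print(b)` → prints [99, 71, 42, 604]
`print(c)` → prints [5, 99, 26, 42, 90]

Answer:
[5, 99, 26, 42, 90]
[99, 71, 42, 604]
[5, 99, 26, 42, 90]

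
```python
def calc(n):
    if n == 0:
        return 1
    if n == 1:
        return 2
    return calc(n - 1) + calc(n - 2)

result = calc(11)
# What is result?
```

Build up from base cases: calc(0)=1, calc(1)=2, calc(2)=3, calc(3)=5, calc(4)=8, calc(5)=13, calc(6)=21, ..., calc(11)=233

Answer: 233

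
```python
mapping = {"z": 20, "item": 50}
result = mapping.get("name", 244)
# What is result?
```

Trace:
`mapping = {"z": 20, "item": 50}` → mapping = {'z': 20, 'item': 50}
`result = mapping.get("name", 244)` → result = 244
So result = 244

Answer: 244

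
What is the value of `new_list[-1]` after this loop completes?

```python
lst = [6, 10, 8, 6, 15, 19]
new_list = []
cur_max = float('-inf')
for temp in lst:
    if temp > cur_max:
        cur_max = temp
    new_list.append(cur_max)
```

Running max ends at 19
`new_list` takes the values: [] → [6] → [6, 10] → [6, 10, 10] → [6, 10, 10, 10] → [6, 10, 10, 10, 15] → [6, 10, 10, 10, 15, 19]
So `new_list[-1]` = 19

Answer: 19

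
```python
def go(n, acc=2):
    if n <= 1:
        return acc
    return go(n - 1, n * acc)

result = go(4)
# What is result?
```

Accumulator trace (n, acc): (4, 2) -> (3, 8) -> (2, 24) -> (1, 48) -> return 48

Answer: 48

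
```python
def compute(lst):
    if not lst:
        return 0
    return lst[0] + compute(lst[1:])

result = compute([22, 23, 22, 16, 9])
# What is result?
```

22 + 23 + 22 + 16 + 9 + 0 = 92

Answer: 92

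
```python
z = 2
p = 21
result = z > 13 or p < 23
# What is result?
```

Trace:
`z = 2` → z = 2
`p = 21` → p = 21
`result = z > 13 or p < 23` → result = True
So result = True

Answer: True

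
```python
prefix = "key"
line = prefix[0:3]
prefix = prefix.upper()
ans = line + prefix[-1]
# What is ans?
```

Trace:
`prefix = "key"` → prefix = 'key'
`line = prefix[0:3]` → line = 'key'
`prefix = prefix.upper()` → prefix = 'KEY'
`ans = line + prefix[-1]` → ans = 'keyY'
So ans = 'keyY'

Answer: 'keyY'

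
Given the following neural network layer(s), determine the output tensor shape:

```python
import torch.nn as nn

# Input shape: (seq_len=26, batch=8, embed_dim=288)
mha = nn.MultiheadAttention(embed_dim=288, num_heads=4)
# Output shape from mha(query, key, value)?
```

Input: (26, 8, 288) -> Output: (26, 8, 288)

Answer: (26, 8, 288)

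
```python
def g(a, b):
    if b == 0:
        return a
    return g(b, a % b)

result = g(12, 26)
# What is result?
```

g(12, 26) -> g(26, 12) -> g(12, 2) -> g(2, 0) -> 2

Answer: 2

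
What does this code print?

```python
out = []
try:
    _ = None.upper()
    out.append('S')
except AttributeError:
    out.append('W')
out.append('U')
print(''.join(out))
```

Execution trace: 'W' (except AttributeError) → 'U' (after the try/except). Output: WU

Answer: WU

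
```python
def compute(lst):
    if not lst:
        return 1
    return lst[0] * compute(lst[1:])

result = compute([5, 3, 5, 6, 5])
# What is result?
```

Product over [5, 3, 5, 6, 5] = 5 * 3 * 5 * 6 * 5 = 2250

Answer: 2250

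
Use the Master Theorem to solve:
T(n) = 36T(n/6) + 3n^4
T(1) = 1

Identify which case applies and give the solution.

a=36, b=6, f(n)=3n^4. log_6(36) = 2. Since c=4 > 2 and the regularity condition holds (36(n/6)^4 = (36/6^4)n^4 with 36/6^4 < 1), Case 3 applies: T(n) = Θ(f(n)) = O(n^4).

Answer: O(n^4) - Case 3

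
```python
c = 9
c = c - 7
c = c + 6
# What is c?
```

Trace:
`c = 9` → c = 9
`c = c - 7` → c = 2
`c = c + 6` → c = 8
So c = 8

Answer: 8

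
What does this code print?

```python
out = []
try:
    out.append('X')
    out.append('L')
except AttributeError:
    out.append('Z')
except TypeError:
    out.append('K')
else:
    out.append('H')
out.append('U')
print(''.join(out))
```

Execution trace: 'X' (try body) → 'L' (try body, no exception) → 'H' (else) → 'U' (after the try/except). Output: XLHU

Answer: XLHU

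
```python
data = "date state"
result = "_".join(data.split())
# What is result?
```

Trace:
`data = "date state"` → data = 'date state'
`result = "_".join(data.split())` → result = 'date_state'
So result = 'date_state'

Answer: 'date_state'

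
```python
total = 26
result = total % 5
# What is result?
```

Trace:
`total = 26` → total = 26
`result = total % 5` → result = 1
So result = 1

Answer: 1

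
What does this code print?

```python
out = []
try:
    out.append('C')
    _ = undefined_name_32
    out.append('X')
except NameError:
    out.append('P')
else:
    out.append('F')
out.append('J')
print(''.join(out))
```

Execution trace: 'C' (try body) → 'P' (except NameError) → 'J' (after the try/except). Output: CPJ

Answer: CPJ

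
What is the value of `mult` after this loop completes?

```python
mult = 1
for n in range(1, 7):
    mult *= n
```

6! = 720
`mult` takes the values: 1 → 2 → 6 → 24 → 120 → 720

Answer: 720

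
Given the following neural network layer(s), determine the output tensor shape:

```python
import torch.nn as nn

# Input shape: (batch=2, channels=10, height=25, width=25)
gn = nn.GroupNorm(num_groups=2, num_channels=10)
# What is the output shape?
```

Input: (2, 10, 25, 25) -> Output: (2, 10, 25, 25)

Answer: (2, 10, 25, 25)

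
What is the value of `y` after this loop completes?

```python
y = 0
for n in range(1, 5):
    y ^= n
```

XOR of 1 to 4
`y` takes the values: 0 → 1 → 3 → 0 → 4

Answer: 4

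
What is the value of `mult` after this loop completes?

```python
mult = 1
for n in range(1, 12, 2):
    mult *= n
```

Product of 1, 3, 5, ... up to 11
`mult` takes the values: 1 → 3 → 15 → 105 → 945 → 10395

Answer: 10395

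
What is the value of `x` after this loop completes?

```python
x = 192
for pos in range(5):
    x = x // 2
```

Halve 5 times: 192 // 2^5 = 6
`x` takes the values: 192 → 96 → 48 → 24 → 12 → 6

Answer: 6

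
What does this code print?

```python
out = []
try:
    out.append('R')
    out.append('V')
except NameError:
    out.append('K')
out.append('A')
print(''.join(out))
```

Execution trace: 'R' (try body) → 'V' (try body, no exception) → 'A' (after the try/except). Output: RVA

Answer: RVA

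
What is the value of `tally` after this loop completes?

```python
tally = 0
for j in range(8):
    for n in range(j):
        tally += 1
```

Triangle number: 0+1+2+...+7
`tally` takes the values: 0 → 1 → 2 → 3 → 4 → 5 → 6 → 7 → 8 → 9 → 10 → 11 → 12 → 13 → 14 → 15 → 16 → 17 → 18 → 19 → 20 → 21 → 22 → 23 → 24 → 25 → 26 → 27 → 28

Answer: 28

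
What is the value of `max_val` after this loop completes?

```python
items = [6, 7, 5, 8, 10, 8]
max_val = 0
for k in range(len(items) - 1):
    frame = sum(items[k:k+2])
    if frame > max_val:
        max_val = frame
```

Max sum of 2-element window in [6, 7, 5, 8, 10, 8]
`max_val` takes the values: 0 → 13 → 18

Answer: 18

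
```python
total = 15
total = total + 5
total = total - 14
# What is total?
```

Trace:
`total = 15` → total = 15
`total = total + 5` → total = 20
`total = total - 14` → total = 6
So total = 6

Answer: 6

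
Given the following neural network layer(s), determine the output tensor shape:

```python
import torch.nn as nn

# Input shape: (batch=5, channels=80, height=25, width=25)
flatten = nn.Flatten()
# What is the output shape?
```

Input: (5, 80, 25, 25) -> Output: (5, 50000)

Answer: (5, 50000)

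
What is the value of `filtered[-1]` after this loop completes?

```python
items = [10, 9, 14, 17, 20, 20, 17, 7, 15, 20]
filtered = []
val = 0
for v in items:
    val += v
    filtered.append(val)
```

Cumulative sum ends at 149
`filtered` takes the values: [] → [10] → [10, 19] → [10, 19, 33] → [10, 19, 33, 50] → [10, 19, 33, 50, 70] → [10, 19, 33, 50, 70, 90] → [10, 19, 33, 50, 70, 90, 107] → [10, 19, 33, 50, 70, 90, 107, 114] → [10, 19, 33, 50, 70, 90, 107, 114, 129] → [10, 19, 33, 50, 70, 90, 107, 114, 129, 149]
So `filtered[-1]` = 149

Answer: 149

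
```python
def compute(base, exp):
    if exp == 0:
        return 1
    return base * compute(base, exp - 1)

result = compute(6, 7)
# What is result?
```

compute(6, 7) = 6 * 6 * 6 * 6 * 6 * 6 * 6 = 279936

Answer: 279936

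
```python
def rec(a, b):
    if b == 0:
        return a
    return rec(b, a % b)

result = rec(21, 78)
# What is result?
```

rec(21, 78) -> rec(78, 21) -> rec(21, 15) -> rec(15, 6) -> rec(6, 3) -> rec(3, 0) -> 3

Answer: 3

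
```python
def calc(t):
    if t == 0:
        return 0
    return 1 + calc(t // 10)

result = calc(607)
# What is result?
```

Count of digits of 607: 3

Answer: 3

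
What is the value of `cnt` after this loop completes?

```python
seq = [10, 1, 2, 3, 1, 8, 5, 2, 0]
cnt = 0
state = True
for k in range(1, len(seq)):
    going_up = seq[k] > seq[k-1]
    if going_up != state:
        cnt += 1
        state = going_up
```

Count direction changes in [10, 1, 2, 3, 1, 8, 5, 2, 0]
`cnt` takes the values: 0 → 1 → 2 → 3 → 4 → 5

Answer: 5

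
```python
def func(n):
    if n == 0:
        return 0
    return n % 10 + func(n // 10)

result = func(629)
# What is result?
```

Sum of digits of 629: 9 + 2 + 6 = 17

Answer: 17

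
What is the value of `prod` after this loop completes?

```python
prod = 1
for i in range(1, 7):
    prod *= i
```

6! = 720
`prod` takes the values: 1 → 2 → 6 → 24 → 120 → 720

Answer: 720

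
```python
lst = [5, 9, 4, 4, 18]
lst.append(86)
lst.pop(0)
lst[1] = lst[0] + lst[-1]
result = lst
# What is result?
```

Trace:
`lst = [5, 9, 4, 4, 18]` → lst = [5, 9, 4, 4, 18]
`lst.append(86)` → lst = [5, 9, 4, 4, 18, 86]
`lst.pop(0)` → lst = [9, 4, 4, 18, 86]
`lst[1] = lst[0] + lst[-1]` → lst = [9, 95, 4, 18, 86]
`result = lst` → result = [9, 95, 4, 18, 86]
So result = [9, 95, 4, 18, 86]

Answer: [9, 95, 4, 18, 86]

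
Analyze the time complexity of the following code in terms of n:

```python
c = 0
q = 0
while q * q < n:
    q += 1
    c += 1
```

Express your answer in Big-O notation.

Each loop level contributes: √n. Multiplying the contributions gives O(√n).

Answer: O(√n)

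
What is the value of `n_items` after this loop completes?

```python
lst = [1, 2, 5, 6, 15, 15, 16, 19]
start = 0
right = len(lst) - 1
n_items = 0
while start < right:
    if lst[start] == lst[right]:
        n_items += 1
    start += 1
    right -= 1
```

Count matching pairs from ends
`n_items` takes the values: 0

Answer: 0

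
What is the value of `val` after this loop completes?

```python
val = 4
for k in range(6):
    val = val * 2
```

Multiply by 2, 6 times: 4 * 2^6 = 256
`val` takes the values: 4 → 8 → 16 → 32 → 64 → 128 → 256

Answer: 256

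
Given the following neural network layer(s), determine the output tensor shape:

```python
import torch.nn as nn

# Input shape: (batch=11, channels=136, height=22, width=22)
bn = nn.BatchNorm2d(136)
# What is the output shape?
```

Input: (11, 136, 22, 22) -> Output: (11, 136, 22, 22)

Answer: (11, 136, 22, 22)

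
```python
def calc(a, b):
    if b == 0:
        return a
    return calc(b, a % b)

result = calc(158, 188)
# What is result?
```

calc(158, 188) -> calc(188, 158) -> calc(158, 30) -> calc(30, 8) -> calc(8, 6) -> calc(6, 2) -> calc(2, 0) -> 2

Answer: 2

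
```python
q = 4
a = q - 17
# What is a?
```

Trace:
`q = 4` → q = 4
`a = q - 17` → a = -13
So a = -13

Answer: -13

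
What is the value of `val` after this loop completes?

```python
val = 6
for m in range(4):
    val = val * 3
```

Multiply by 3, 4 times: 6 * 3^4 = 486
`val` takes the values: 6 → 18 → 54 → 162 → 486

Answer: 486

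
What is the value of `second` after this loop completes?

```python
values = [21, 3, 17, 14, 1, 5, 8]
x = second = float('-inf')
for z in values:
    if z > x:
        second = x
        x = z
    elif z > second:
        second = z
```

Second largest (with repeats) in [21, 3, 17, 14, 1, 5, 8]
`second` takes the values: -inf → 3 → 17

Answer: 17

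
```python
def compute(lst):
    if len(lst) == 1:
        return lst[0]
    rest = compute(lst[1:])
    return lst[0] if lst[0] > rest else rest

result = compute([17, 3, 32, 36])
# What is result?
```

Recursive max over [17, 3, 32, 36] = 36

Answer: 36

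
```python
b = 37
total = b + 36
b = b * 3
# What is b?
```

Trace:
`b = 37` → b = 37
`total = b + 36` → total = 73
`b = b * 3` → b = 111
So b = 111

Answer: 111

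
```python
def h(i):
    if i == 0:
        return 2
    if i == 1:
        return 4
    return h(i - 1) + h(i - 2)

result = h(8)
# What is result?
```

Build up from base cases: h(0)=2, h(1)=4, h(2)=6, h(3)=10, h(4)=16, h(5)=26, h(6)=42, ..., h(8)=110

Answer: 110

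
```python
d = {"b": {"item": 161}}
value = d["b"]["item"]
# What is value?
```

Trace:
`d = {"b": {"item": 161}}` → d = {'b': {'item': 161}}
`value = d["b"]["item"]` → value = 161
So value = 161

Answer: 161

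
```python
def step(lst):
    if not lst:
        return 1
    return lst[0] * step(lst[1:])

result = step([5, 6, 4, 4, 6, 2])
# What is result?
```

Product over [5, 6, 4, 4, 6, 2] = 5 * 6 * 4 * 4 * 6 * 2 = 5760

Answer: 5760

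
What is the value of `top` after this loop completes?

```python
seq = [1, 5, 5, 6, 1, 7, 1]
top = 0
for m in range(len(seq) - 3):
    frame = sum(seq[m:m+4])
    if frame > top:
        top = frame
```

Max sum of 4-element window in [1, 5, 5, 6, 1, 7, 1]
`top` takes the values: 0 → 17 → 19

Answer: 19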